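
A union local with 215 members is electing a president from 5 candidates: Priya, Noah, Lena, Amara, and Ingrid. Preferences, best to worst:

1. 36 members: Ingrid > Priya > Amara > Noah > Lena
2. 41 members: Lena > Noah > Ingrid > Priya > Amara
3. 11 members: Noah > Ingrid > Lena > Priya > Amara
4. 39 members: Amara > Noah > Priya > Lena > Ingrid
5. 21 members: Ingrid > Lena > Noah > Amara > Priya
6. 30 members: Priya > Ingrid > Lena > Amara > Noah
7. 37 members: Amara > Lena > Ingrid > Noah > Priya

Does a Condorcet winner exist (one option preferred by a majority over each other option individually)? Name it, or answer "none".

none

Checking pairwise contests:
Noah beats Priya 149–66.
Lena beats Noah 129–86.
Amara beats Lena 112–103.
Priya beats Amara 118–97.
Lena beats Ingrid 117–98.
Every option loses at least one head-to-head, so there is no Condorcet winner.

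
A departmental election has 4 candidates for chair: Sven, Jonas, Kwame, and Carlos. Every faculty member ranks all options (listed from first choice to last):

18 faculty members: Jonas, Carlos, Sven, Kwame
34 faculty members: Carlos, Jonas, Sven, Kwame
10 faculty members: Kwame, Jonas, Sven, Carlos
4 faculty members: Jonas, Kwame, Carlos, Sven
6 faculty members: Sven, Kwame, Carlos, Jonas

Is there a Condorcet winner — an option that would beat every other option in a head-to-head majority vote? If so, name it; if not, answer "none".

Carlos

Carlos vs Sven: 56–16 for Carlos.
Carlos vs Jonas: 40–32 for Carlos.
Carlos vs Kwame: 52–20 for Carlos.
Carlos beats every other option head-to-head.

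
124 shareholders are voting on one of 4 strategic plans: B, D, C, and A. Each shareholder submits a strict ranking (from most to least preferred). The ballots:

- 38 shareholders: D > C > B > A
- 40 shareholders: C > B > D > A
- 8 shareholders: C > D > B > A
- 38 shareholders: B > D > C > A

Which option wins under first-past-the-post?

First-place votes: B 38, D 38, C 48, A 0.
C has the most first-place votes.

C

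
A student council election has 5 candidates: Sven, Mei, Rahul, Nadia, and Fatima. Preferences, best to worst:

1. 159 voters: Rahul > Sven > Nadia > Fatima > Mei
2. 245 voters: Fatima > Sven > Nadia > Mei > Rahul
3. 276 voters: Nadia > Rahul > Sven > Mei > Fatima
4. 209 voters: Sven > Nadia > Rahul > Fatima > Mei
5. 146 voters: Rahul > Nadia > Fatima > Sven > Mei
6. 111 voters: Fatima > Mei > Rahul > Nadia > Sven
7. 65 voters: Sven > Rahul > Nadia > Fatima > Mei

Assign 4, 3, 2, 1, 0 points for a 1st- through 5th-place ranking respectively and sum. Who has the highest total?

Sven: 159·3 + 245·3 + 276·2 + 209·4 + 146·1 + 111·0 + 65·4 = 3006
Mei: 159·0 + 245·1 + 276·1 + 209·0 + 146·0 + 111·3 + 65·0 = 854
Rahul: 159·4 + 245·0 + 276·3 + 209·2 + 146·4 + 111·2 + 65·3 = 2883
Nadia: 159·2 + 245·2 + 276·4 + 209·3 + 146·3 + 111·1 + 65·2 = 3218
Fatima: 159·1 + 245·4 + 276·0 + 209·1 + 146·2 + 111·4 + 65·1 = 2149
Nadia has the highest Borda score (3218).

Nadia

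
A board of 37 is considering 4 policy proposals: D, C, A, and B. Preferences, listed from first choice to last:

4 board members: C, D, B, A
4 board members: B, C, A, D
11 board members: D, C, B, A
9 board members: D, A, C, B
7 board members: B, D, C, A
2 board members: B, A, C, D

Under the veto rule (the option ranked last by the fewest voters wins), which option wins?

C

Last-place votes: D 6, C 0, A 22, B 9.
C is ranked last by the fewest voters, so C wins.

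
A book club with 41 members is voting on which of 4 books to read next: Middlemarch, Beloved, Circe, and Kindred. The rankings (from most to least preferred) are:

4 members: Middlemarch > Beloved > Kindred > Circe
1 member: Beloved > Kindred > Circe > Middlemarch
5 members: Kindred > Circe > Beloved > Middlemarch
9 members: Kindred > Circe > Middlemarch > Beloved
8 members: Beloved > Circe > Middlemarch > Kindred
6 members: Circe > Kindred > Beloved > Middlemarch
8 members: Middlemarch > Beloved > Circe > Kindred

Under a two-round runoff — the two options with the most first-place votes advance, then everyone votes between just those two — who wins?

Round 1 first-place votes: Middlemarch 12, Beloved 9, Circe 6, Kindred 14.
Kindred and Middlemarch advance.
Runoff: Kindred is preferred to Middlemarch by 21 voters; Middlemarch by 20.
Kindred wins the runoff.

Kindred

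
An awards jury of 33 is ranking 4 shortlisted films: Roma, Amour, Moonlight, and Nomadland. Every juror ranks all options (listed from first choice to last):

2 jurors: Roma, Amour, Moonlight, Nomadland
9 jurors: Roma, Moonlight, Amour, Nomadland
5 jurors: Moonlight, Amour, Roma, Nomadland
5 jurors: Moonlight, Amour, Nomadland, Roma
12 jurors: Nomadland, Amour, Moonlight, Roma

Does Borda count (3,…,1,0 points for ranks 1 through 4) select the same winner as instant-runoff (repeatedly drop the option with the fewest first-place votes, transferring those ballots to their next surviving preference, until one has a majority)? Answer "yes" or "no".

Borda — scores: Roma 38, Amour 57, Moonlight 62, Nomadland 41. Winner: Moonlight.
Instant-runoff — R1 Roma 11, Amour 0, Moonlight 10, Nomadland 12 (Amour out); R2 Roma 11, Moonlight 10, Nomadland 12 (Moonlight out); R3 Roma 16, Nomadland 17 (Nomadland winner). Winner: Nomadland.
The two methods disagree.

no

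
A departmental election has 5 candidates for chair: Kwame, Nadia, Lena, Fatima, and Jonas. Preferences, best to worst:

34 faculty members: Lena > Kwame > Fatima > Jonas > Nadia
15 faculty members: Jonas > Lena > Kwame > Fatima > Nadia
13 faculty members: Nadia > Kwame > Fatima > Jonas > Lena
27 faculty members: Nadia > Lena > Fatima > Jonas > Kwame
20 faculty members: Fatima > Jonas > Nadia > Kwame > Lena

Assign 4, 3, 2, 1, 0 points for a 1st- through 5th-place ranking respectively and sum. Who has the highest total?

Lena

Kwame: 34·3 + 15·2 + 13·3 + 27·0 + 20·1 = 191
Nadia: 34·0 + 15·0 + 13·4 + 27·4 + 20·2 = 200
Lena: 34·4 + 15·3 + 13·0 + 27·3 + 20·0 = 262
Fatima: 34·2 + 15·1 + 13·2 + 27·2 + 20·4 = 243
Jonas: 34·1 + 15·4 + 13·1 + 27·1 + 20·3 = 194
Lena has the highest Borda score (262).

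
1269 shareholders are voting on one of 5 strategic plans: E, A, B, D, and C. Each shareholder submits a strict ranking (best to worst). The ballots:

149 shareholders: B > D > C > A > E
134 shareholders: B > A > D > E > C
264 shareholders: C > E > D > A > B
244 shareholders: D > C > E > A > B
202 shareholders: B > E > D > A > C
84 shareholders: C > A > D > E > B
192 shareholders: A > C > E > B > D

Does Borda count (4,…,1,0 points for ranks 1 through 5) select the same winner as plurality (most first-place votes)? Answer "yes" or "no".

Borda — scores: E 2488, A 2281, B 2132, D 2791, C 2998. Winner: C.
Plurality — first-place votes: E 0, A 192, B 485, D 244, C 348. Winner: B.
The two methods disagree.

no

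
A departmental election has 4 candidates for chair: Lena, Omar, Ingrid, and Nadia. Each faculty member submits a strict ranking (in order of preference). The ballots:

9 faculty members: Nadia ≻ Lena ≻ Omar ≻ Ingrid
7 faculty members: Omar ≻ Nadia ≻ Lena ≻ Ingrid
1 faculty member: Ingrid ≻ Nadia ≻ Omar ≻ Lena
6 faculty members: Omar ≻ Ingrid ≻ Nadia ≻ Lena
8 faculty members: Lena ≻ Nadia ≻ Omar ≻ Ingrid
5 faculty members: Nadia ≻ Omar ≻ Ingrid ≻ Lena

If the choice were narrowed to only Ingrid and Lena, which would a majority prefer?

Lena

Voters preferring Ingrid to Lena: 12; preferring Lena to Ingrid: 24.
Lena wins the head-to-head.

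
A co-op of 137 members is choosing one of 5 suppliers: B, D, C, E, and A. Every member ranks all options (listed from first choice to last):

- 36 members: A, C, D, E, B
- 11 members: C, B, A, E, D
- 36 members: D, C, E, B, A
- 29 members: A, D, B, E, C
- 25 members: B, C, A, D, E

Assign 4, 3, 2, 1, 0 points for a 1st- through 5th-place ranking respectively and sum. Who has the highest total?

C

B: 36·0 + 11·3 + 36·1 + 29·2 + 25·4 = 227
D: 36·2 + 11·0 + 36·4 + 29·3 + 25·1 = 328
C: 36·3 + 11·4 + 36·3 + 29·0 + 25·3 = 335
E: 36·1 + 11·1 + 36·2 + 29·1 + 25·0 = 148
A: 36·4 + 11·2 + 36·0 + 29·4 + 25·2 = 332
C has the highest Borda score (335).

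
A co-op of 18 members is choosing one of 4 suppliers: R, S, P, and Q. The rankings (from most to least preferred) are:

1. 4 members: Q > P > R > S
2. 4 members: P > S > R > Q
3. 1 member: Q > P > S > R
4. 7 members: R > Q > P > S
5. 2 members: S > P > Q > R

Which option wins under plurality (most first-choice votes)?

First-place votes: R 7, S 2, P 4, Q 5.
R has the most first-place votes.

R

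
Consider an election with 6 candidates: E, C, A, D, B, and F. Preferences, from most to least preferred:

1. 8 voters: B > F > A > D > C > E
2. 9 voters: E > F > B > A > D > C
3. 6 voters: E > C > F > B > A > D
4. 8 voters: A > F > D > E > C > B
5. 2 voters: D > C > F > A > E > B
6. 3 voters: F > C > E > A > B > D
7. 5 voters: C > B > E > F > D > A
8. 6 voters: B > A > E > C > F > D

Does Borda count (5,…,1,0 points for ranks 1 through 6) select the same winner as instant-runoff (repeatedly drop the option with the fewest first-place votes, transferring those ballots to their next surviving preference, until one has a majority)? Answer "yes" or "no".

Borda — scores: E 135, C 97, A 122, D 64, B 132, F 155. Winner: F.
Instant-runoff — R1 E 15, C 5, A 8, D 2, B 14, F 3 (D out); R2 E 15, C 7, A 8, B 14, F 3 (F out); R3 E 15, C 10, A 8, B 14 (A out); R4 E 23, C 10, B 14 (C out); R5 E 28, B 19 (E winner). Winner: E.
The two methods disagree.

no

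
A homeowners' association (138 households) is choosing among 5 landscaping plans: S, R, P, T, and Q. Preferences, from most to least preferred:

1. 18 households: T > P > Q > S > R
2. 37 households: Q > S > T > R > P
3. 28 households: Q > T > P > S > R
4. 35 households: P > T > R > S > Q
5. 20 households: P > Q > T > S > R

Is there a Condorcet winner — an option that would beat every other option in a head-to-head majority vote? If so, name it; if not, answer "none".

none

Checking pairwise contests:
P beats S 101–37.
S beats R 103–35.
T beats P 83–55.
Q beats T 85–53.
P beats Q 73–65.
Every option loses at least one head-to-head, so there is no Condorcet winner.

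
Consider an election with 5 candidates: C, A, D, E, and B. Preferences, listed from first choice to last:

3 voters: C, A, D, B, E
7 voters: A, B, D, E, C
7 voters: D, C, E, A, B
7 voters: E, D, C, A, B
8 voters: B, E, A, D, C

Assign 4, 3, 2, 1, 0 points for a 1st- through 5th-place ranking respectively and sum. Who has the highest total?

C: 3·4 + 7·0 + 7·3 + 7·2 + 8·0 = 47
A: 3·3 + 7·4 + 7·1 + 7·1 + 8·2 = 67
D: 3·2 + 7·2 + 7·4 + 7·3 + 8·1 = 77
E: 3·0 + 7·1 + 7·2 + 7·4 + 8·3 = 73
B: 3·1 + 7·3 + 7·0 + 7·0 + 8·4 = 56
D has the highest Borda score (77).

D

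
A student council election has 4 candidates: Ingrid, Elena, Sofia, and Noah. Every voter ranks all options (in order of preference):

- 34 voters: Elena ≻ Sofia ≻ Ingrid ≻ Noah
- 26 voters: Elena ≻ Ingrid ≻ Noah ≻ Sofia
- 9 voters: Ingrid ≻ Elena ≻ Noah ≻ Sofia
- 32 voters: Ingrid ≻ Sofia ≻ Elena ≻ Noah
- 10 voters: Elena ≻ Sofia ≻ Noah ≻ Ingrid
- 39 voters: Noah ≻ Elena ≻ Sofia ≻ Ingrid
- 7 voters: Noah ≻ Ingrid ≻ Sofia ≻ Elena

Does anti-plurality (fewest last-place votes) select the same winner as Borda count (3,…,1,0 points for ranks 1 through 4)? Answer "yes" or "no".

Anti-plurality — last-place votes: Ingrid 49, Elena 7, Sofia 35, Noah 66. Winner: Elena.
Borda — scores: Ingrid 223, Elena 338, Sofia 198, Noah 183. Winner: Elena.
The two methods agree.

yes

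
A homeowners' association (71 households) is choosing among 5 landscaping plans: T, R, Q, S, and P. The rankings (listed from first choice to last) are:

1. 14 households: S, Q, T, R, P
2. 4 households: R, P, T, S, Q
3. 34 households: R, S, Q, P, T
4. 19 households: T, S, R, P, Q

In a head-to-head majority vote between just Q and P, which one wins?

Q

Voters preferring Q to P: 48; preferring P to Q: 23.
Q wins the head-to-head.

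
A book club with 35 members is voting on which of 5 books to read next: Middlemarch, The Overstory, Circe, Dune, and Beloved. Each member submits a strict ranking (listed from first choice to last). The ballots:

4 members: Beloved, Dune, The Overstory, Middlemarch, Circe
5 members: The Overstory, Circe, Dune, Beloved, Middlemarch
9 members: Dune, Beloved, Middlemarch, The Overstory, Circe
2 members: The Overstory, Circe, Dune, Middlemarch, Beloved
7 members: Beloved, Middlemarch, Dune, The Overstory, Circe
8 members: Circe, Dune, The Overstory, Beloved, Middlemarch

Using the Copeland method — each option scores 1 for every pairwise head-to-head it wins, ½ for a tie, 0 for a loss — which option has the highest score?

Dune

Middlemarch: beats Circe; loses to The Overstory, Dune, and Beloved → score 1.
The Overstory: beats Middlemarch and Circe; loses to Dune and Beloved → score 2.
Circe: loses to Middlemarch, The Overstory, Dune, and Beloved → score 0.
Dune: beats Middlemarch, The Overstory, Circe, and Beloved → score 4.
Beloved: beats Middlemarch, The Overstory, and Circe; loses to Dune → score 3.
Dune has the best pairwise record.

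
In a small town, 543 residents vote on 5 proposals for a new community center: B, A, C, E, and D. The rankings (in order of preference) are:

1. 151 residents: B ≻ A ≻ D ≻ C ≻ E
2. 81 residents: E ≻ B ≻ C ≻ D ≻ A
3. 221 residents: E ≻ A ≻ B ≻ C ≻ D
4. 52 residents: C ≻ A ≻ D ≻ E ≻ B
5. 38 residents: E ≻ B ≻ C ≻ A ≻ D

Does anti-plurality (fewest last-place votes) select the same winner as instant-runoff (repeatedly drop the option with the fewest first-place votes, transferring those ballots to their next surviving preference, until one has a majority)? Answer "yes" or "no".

Anti-plurality — last-place votes: B 52, A 81, C 0, E 151, D 259. Winner: C.
Instant-runoff — R1 B 151, A 0, C 52, E 340, D 0 (E winner). Winner: E.
The two methods disagree.

no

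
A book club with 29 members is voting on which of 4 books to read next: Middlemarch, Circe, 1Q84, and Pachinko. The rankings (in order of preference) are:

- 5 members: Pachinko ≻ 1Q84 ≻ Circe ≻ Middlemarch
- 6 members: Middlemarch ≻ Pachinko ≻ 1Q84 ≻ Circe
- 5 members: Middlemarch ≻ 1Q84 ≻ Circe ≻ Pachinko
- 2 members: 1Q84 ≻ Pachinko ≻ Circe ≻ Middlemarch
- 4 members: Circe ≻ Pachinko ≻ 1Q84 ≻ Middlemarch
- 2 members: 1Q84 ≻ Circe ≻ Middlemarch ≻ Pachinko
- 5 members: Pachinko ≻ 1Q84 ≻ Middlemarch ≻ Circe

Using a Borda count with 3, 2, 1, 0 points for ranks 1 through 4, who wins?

Pachinko

Middlemarch: 5·0 + 6·3 + 5·3 + 2·0 + 4·0 + 2·1 + 5·1 = 40
Circe: 5·1 + 6·0 + 5·1 + 2·1 + 4·3 + 2·2 + 5·0 = 28
1Q84: 5·2 + 6·1 + 5·2 + 2·3 + 4·1 + 2·3 + 5·2 = 52
Pachinko: 5·3 + 6·2 + 5·0 + 2·2 + 4·2 + 2·0 + 5·3 = 54
Pachinko has the highest Borda score (54).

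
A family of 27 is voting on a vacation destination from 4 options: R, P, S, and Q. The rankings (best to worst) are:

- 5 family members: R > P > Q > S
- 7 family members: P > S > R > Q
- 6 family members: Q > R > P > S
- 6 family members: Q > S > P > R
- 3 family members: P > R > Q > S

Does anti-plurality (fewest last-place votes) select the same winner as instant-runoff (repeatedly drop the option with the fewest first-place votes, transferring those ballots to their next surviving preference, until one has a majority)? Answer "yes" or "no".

yes

Anti-plurality — last-place votes: R 6, P 0, S 14, Q 7. Winner: P.
Instant-runoff — R1 R 5, P 10, S 0, Q 12 (S out); R2 R 5, P 10, Q 12 (R out); R3 P 15, Q 12 (P winner). Winner: P.
The two methods agree.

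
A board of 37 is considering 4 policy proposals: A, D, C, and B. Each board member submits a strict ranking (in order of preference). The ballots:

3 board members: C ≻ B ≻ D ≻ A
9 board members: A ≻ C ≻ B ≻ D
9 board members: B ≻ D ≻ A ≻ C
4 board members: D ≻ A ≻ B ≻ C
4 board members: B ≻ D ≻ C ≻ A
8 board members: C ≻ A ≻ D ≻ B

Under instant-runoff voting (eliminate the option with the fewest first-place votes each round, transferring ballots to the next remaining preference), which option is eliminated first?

D

Round 1: A 9, D 4, C 11, B 13. Eliminate D.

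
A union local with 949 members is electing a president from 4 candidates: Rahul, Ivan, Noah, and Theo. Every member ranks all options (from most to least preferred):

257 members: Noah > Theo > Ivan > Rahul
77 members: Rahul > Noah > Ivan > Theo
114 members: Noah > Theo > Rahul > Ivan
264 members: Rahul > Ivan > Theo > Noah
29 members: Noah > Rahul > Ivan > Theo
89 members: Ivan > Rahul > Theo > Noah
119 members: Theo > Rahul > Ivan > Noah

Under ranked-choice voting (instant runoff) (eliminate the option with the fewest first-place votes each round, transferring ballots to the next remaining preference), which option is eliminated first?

Ivan

Round 1: Rahul 341, Ivan 89, Noah 400, Theo 119. Eliminate Ivan.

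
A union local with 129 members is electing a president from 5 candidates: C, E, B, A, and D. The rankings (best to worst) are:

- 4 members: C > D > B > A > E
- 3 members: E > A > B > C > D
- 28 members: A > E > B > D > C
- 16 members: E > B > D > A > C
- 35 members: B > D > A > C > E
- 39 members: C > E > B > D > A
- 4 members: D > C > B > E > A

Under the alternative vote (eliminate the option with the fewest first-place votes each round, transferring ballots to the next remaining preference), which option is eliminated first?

D

Round 1: C 43, E 19, B 35, A 28, D 4. Eliminate D.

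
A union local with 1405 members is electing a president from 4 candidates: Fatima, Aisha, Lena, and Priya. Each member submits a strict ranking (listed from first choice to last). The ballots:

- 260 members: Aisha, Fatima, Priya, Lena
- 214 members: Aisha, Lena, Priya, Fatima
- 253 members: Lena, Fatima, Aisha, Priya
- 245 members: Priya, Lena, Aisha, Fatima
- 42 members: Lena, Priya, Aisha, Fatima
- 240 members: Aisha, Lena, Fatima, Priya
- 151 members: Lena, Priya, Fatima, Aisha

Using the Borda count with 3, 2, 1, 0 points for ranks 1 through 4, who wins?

Lena

Fatima: 260·2 + 214·0 + 253·2 + 245·0 + 42·0 + 240·1 + 151·1 = 1417
Aisha: 260·3 + 214·3 + 253·1 + 245·1 + 42·1 + 240·3 + 151·0 = 2682
Lena: 260·0 + 214·2 + 253·3 + 245·2 + 42·3 + 240·2 + 151·3 = 2736
Priya: 260·1 + 214·1 + 253·0 + 245·3 + 42·2 + 240·0 + 151·2 = 1595
Lena has the highest Borda score (2736).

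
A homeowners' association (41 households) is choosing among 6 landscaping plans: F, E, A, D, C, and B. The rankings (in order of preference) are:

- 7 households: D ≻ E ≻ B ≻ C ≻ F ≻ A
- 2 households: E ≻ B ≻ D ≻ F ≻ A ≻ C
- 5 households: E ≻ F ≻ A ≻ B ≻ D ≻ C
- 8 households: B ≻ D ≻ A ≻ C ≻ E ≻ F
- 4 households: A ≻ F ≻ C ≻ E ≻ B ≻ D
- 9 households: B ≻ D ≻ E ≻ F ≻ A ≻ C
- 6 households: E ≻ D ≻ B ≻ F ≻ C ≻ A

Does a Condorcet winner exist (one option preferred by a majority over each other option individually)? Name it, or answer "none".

none

Checking pairwise contests:
E beats F 37–4.
D beats E 24–17.
F beats A 29–12.
B beats D 28–13.
F beats C 26–15.
E beats B 24–17.
Every option loses at least one head-to-head, so there is no Condorcet winner.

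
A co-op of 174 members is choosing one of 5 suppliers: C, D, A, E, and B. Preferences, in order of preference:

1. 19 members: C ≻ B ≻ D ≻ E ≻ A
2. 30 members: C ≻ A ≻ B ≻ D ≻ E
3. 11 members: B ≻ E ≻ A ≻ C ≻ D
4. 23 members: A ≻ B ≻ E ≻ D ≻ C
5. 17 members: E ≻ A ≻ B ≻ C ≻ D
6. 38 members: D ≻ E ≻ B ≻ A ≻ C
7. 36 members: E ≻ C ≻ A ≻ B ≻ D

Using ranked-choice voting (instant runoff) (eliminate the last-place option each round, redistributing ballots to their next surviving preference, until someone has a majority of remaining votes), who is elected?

E

Round 1: C 49, D 38, A 23, E 53, B 11. Eliminate B.
Round 2: C 49, D 38, A 23, E 64. Eliminate A.
Round 3: C 49, D 38, E 87. Eliminate D.
Round 4: C 49, E 125. E has a majority.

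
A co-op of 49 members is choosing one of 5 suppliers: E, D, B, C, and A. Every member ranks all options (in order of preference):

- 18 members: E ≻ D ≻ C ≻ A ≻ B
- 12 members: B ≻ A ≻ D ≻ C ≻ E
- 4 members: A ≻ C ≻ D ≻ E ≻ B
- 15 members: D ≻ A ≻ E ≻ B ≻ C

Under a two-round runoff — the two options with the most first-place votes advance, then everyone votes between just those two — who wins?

D

Round 1 first-place votes: E 18, D 15, B 12, C 0, A 4.
E and D advance.
Runoff: E is preferred to D by 18 voters; D by 31.
D wins the runoff.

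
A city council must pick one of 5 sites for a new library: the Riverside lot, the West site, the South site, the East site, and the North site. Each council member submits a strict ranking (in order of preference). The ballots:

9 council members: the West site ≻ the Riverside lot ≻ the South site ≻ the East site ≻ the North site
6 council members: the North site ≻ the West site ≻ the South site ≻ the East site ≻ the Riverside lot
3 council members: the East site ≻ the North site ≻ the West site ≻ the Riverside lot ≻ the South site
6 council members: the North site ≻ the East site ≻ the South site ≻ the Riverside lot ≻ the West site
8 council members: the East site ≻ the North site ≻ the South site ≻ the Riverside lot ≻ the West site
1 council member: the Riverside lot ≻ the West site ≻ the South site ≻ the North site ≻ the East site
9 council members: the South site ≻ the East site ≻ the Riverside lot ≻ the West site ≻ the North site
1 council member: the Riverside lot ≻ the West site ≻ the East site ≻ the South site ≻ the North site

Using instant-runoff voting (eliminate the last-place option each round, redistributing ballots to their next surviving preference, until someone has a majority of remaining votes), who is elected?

the East site

Round 1: the Riverside lot 2, the West site 9, the South site 9, the East site 11, the North site 12. Eliminate the Riverside lot.
Round 2: the West site 11, the South site 9, the East site 11, the North site 12. Eliminate the South site.
Round 3: the West site 11, the East site 20, the North site 12. Eliminate the West site.
Round 4: the East site 30, the North site 13. The East site has a majority.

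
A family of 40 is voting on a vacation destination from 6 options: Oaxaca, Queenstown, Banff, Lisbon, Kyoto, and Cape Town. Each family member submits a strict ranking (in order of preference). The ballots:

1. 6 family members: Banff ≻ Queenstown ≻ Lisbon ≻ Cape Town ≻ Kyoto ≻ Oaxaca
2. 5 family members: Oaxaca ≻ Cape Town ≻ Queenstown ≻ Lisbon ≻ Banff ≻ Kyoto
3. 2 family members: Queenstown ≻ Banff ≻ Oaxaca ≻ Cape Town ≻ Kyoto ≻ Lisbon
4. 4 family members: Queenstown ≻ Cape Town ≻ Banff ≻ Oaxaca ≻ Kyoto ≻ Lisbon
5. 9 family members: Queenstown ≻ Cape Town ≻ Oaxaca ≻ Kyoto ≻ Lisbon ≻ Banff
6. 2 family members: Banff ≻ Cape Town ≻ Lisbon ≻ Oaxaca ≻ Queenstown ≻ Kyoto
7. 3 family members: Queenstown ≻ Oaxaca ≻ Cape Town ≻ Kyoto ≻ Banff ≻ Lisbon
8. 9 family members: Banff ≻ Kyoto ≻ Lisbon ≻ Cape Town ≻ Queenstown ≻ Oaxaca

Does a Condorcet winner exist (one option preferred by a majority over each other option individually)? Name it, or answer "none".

Queenstown

Queenstown vs Oaxaca: 33–7 for Queenstown.
Queenstown vs Banff: 23–17 for Queenstown.
Queenstown vs Lisbon: 29–11 for Queenstown.
Queenstown vs Kyoto: 31–9 for Queenstown.
Queenstown vs Cape Town: 24–16 for Queenstown.
Queenstown beats every other option head-to-head.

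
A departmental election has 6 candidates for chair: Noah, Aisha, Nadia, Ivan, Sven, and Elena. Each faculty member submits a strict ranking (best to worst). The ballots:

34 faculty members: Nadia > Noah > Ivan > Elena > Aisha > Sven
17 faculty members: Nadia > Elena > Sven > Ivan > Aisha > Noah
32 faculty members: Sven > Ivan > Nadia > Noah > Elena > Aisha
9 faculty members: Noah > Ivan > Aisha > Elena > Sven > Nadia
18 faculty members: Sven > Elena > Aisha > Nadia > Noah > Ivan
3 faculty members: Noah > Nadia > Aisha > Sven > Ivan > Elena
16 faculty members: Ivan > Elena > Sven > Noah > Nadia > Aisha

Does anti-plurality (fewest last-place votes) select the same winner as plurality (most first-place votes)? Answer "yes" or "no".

no

Anti-plurality — last-place votes: Noah 17, Aisha 48, Nadia 9, Ivan 18, Sven 34, Elena 3. Winner: Elena.
Plurality — first-place votes: Noah 12, Aisha 0, Nadia 51, Ivan 16, Sven 50, Elena 0. Winner: Nadia.
The two methods disagree.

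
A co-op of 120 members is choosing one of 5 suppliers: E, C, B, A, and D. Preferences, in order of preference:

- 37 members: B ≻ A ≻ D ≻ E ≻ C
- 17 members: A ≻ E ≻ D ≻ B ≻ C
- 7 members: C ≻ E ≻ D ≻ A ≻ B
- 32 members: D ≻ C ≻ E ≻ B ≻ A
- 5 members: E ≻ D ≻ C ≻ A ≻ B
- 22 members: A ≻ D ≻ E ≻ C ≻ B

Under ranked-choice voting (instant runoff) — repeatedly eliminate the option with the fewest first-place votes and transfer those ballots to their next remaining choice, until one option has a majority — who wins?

Round 1: E 5, C 7, B 37, A 39, D 32. Eliminate E.
Round 2: C 7, B 37, A 39, D 37. Eliminate C.
Round 3: B 37, A 39, D 44. Eliminate B.
Round 4: A 76, D 44. A has a majority.

A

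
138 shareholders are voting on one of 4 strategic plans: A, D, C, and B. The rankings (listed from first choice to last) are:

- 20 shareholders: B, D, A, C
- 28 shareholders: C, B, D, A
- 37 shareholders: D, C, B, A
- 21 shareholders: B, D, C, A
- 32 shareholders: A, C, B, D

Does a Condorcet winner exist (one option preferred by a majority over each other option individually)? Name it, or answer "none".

none

Checking pairwise contests:
D beats A 106–32.
B beats D 101–37.
D beats C 78–60.
C beats B 97–41.
Every option loses at least one head-to-head, so there is no Condorcet winner.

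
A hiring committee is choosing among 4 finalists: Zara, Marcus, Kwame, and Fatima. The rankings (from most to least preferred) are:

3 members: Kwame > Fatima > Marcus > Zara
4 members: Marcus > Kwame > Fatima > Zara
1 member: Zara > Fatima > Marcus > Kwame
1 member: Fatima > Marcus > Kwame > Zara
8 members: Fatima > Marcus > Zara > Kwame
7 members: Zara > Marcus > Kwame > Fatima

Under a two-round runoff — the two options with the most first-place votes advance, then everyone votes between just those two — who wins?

Fatima

Round 1 first-place votes: Zara 8, Marcus 4, Kwame 3, Fatima 9.
Fatima and Zara advance.
Runoff: Fatima is preferred to Zara by 16 voters; Zara by 8.
Fatima wins the runoff.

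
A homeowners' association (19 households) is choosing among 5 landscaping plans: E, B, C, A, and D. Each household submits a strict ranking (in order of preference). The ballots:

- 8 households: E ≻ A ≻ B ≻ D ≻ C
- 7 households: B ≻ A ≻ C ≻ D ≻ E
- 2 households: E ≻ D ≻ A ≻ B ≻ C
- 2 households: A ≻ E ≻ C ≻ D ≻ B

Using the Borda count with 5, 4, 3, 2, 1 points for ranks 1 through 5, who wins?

A

E: 8·5 + 7·1 + 2·5 + 2·4 = 65
B: 8·3 + 7·5 + 2·2 + 2·1 = 65
C: 8·1 + 7·3 + 2·1 + 2·3 = 37
A: 8·4 + 7·4 + 2·3 + 2·5 = 76
D: 8·2 + 7·2 + 2·4 + 2·2 = 42
A has the highest Borda score (76).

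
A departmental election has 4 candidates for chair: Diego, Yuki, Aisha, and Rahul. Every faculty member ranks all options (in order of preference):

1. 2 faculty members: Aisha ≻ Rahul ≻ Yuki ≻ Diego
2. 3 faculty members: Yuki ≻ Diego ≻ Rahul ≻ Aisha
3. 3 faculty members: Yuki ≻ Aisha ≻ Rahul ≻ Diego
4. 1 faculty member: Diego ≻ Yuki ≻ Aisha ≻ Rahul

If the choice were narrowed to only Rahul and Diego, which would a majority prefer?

Voters preferring Rahul to Diego: 5; preferring Diego to Rahul: 4.
Rahul wins the head-to-head.

Rahul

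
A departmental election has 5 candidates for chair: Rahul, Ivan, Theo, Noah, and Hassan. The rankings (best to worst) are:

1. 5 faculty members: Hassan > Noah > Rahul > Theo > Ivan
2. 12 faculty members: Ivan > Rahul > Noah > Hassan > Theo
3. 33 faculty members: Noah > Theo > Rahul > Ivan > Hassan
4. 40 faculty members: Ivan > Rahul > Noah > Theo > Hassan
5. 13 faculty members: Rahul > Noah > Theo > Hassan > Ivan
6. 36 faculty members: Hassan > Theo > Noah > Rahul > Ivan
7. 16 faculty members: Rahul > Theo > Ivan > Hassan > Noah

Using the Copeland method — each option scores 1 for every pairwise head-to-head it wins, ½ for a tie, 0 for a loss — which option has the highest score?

Rahul

Rahul: beats Ivan, Theo, Noah, and Hassan → score 4.
Ivan: beats Hassan; loses to Rahul, Theo, and Noah → score 1.
Theo: beats Ivan and Hassan; loses to Rahul and Noah → score 2.
Noah: beats Ivan, Theo, and Hassan; loses to Rahul → score 3.
Hassan: loses to Rahul, Ivan, Theo, and Noah → score 0.
Rahul has the best pairwise record.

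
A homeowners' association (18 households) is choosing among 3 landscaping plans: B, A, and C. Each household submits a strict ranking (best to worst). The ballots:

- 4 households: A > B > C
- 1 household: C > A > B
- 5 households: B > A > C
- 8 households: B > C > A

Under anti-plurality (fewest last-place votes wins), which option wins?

B

Last-place votes: B 1, A 8, C 9.
B is ranked last by the fewest voters, so B wins.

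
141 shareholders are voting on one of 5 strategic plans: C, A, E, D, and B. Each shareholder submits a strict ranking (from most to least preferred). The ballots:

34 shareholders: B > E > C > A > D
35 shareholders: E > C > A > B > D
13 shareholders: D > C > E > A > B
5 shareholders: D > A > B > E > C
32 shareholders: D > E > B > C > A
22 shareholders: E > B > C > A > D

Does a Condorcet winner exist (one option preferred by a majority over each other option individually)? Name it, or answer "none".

E vs C: 128–13 for E.
E vs A: 136–5 for E.
E vs D: 91–50 for E.
E vs B: 102–39 for E.
E beats every other option head-to-head.

E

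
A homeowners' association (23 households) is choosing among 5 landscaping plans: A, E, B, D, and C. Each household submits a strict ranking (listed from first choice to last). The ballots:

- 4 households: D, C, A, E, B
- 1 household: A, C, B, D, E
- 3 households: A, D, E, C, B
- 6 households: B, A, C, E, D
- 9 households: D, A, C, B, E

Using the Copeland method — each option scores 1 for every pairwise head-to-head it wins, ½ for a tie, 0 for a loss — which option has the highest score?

D

A: beats E, B, and C; loses to D → score 3.
E: loses to A, B, D, and C → score 0.
B: beats E; loses to A, D, and C → score 1.
D: beats A, E, B, and C → score 4.
C: beats E and B; loses to A and D → score 2.
D has the best pairwise record.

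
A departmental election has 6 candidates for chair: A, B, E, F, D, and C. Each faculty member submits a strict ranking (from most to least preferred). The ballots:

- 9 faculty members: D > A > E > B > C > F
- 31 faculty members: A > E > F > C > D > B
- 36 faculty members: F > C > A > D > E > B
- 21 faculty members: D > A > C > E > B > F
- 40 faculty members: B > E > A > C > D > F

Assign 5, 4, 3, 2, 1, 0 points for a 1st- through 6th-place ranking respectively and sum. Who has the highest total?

A: 9·4 + 31·5 + 36·3 + 21·4 + 40·3 = 503
B: 9·2 + 31·0 + 36·0 + 21·1 + 40·5 = 239
E: 9·3 + 31·4 + 36·1 + 21·2 + 40·4 = 389
F: 9·0 + 31·3 + 36·5 + 21·0 + 40·0 = 273
D: 9·5 + 31·1 + 36·2 + 21·5 + 40·1 = 293
C: 9·1 + 31·2 + 36·4 + 21·3 + 40·2 = 358
A has the highest Borda score (503).

A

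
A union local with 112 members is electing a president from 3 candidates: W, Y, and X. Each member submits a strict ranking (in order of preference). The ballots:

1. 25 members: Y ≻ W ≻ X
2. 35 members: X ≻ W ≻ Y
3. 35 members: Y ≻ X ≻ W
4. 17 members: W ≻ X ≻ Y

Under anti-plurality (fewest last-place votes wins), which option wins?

X

Last-place votes: W 35, Y 52, X 25.
X is ranked last by the fewest voters, so X wins.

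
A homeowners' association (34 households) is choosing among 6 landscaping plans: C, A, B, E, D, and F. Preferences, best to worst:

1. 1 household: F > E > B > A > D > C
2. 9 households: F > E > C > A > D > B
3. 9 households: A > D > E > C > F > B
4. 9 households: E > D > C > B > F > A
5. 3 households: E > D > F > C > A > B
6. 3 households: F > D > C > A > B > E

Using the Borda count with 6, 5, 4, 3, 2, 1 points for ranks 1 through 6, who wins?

C: 1·1 + 9·4 + 9·3 + 9·4 + 3·3 + 3·4 = 121
A: 1·3 + 9·3 + 9·6 + 9·1 + 3·2 + 3·3 = 108
B: 1·4 + 9·1 + 9·1 + 9·3 + 3·1 + 3·2 = 58
E: 1·5 + 9·5 + 9·4 + 9·6 + 3·6 + 3·1 = 161
D: 1·2 + 9·2 + 9·5 + 9·5 + 3·5 + 3·5 = 140
F: 1·6 + 9·6 + 9·2 + 9·2 + 3·4 + 3·6 = 126
E has the highest Borda score (161).

E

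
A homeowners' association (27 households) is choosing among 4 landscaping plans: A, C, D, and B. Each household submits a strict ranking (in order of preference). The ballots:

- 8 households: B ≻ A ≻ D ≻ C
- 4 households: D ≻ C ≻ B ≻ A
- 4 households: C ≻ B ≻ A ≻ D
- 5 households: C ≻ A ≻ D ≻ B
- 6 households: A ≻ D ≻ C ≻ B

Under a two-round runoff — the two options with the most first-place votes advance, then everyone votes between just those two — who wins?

Round 1 first-place votes: A 6, C 9, D 4, B 8.
C and B advance.
Runoff: C is preferred to B by 19 voters; B by 8.
C wins the runoff.

C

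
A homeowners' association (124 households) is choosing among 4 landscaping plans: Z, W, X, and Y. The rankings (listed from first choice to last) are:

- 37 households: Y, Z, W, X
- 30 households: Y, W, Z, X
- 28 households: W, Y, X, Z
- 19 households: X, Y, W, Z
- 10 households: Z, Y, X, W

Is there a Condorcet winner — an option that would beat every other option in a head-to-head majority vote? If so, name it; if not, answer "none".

Y

Y vs Z: 114–10 for Y.
Y vs W: 96–28 for Y.
Y vs X: 105–19 for Y.
Y beats every other option head-to-head.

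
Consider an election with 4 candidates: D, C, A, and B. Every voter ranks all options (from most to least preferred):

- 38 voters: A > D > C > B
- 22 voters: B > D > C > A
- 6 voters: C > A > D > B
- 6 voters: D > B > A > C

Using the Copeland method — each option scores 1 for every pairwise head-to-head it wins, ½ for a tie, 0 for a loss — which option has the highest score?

D: beats C and B; loses to A → score 2.
C: beats B; loses to D and A → score 1.
A: beats D, C, and B → score 3.
B: loses to D, C, and A → score 0.
A has the best pairwise record.

A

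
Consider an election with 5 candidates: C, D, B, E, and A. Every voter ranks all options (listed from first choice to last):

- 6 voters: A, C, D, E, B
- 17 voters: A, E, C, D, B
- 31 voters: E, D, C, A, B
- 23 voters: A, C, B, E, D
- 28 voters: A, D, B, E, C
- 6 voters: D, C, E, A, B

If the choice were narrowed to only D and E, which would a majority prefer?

E

Voters preferring D to E: 40; preferring E to D: 71.
E wins the head-to-head.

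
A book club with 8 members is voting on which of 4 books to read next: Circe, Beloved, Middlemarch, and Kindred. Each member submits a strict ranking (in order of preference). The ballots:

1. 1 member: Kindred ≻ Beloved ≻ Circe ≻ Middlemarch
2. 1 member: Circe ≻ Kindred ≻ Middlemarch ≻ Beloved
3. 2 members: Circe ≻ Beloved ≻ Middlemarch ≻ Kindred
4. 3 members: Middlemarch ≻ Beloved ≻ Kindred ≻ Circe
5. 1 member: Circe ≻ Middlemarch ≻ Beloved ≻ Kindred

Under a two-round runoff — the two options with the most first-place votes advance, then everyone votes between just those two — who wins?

Circe

Round 1 first-place votes: Circe 4, Beloved 0, Middlemarch 3, Kindred 1.
Circe and Middlemarch advance.
Runoff: Circe is preferred to Middlemarch by 5 voters; Middlemarch by 3.
Circe wins the runoff.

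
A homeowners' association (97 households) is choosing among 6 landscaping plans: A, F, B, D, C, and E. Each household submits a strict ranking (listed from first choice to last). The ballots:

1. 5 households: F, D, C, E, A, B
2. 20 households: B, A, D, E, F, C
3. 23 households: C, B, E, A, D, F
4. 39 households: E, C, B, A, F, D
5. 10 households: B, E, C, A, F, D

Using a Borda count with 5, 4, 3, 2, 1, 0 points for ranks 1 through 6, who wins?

A: 5·1 + 20·4 + 23·2 + 39·2 + 10·2 = 229
F: 5·5 + 20·1 + 23·0 + 39·1 + 10·1 = 94
B: 5·0 + 20·5 + 23·4 + 39·3 + 10·5 = 359
D: 5·4 + 20·3 + 23·1 + 39·0 + 10·0 = 103
C: 5·3 + 20·0 + 23·5 + 39·4 + 10·3 = 316
E: 5·2 + 20·2 + 23·3 + 39·5 + 10·4 = 354
B has the highest Borda score (359).

B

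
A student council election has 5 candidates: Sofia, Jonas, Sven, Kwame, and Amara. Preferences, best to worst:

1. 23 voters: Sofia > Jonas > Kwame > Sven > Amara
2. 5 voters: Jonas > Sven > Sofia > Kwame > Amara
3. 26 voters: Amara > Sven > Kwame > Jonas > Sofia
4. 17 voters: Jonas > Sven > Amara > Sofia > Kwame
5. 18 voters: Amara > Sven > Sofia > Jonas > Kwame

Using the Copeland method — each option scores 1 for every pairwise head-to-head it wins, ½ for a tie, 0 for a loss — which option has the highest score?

Sofia: beats Kwame; loses to Jonas, Sven, and Amara → score 1.
Jonas: beats Sofia, Sven, Kwame, and Amara → score 4.
Sven: beats Sofia, Kwame, and Amara; loses to Jonas → score 3.
Kwame: loses to Sofia, Jonas, Sven, and Amara → score 0.
Amara: beats Sofia and Kwame; loses to Jonas and Sven → score 2.
Jonas has the best pairwise record.

Jonas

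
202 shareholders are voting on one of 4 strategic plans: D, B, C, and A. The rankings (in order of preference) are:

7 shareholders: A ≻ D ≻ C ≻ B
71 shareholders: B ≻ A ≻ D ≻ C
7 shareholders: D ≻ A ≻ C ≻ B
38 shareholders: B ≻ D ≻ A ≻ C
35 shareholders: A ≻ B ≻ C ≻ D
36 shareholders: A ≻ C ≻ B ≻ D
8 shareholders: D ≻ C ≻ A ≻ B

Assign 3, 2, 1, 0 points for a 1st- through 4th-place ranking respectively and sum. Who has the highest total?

D: 7·2 + 71·1 + 7·3 + 38·2 + 35·0 + 36·0 + 8·3 = 206
B: 7·0 + 71·3 + 7·0 + 38·3 + 35·2 + 36·1 + 8·0 = 433
C: 7·1 + 71·0 + 7·1 + 38·0 + 35·1 + 36·2 + 8·2 = 137
A: 7·3 + 71·2 + 7·2 + 38·1 + 35·3 + 36·3 + 8·1 = 436
A has the highest Borda score (436).

A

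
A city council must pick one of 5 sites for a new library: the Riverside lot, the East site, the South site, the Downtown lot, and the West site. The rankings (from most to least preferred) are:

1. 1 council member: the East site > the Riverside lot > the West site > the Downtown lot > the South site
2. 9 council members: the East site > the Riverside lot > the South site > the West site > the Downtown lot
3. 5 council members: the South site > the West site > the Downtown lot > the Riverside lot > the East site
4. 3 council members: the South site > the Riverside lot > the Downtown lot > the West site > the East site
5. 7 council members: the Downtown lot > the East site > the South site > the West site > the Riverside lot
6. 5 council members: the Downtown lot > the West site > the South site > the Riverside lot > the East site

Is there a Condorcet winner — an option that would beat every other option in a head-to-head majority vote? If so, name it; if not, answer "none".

none

Checking pairwise contests:
the East site beats the Riverside lot 17–13.
the Downtown lot beats the East site 20–10.
the East site beats the South site 17–13.
the South site beats the Downtown lot 17–13.
the East site beats the West site 17–13.
Every option loses at least one head-to-head, so there is no Condorcet winner.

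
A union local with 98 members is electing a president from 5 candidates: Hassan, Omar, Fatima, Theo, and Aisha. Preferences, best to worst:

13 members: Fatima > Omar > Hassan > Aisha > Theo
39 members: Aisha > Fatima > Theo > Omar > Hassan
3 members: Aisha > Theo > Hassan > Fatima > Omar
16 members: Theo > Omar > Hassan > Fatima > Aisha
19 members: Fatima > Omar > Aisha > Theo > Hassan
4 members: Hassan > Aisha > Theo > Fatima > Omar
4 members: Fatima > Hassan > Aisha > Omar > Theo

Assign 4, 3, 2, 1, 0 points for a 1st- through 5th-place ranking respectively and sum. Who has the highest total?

Fatima

Hassan: 13·2 + 39·0 + 3·2 + 16·2 + 19·0 + 4·4 + 4·3 = 92
Omar: 13·3 + 39·1 + 3·0 + 16·3 + 19·3 + 4·0 + 4·1 = 187
Fatima: 13·4 + 39·3 + 3·1 + 16·1 + 19·4 + 4·1 + 4·4 = 284
Theo: 13·0 + 39·2 + 3·3 + 16·4 + 19·1 + 4·2 + 4·0 = 178
Aisha: 13·1 + 39·4 + 3·4 + 16·0 + 19·2 + 4·3 + 4·2 = 239
Fatima has the highest Borda score (284).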